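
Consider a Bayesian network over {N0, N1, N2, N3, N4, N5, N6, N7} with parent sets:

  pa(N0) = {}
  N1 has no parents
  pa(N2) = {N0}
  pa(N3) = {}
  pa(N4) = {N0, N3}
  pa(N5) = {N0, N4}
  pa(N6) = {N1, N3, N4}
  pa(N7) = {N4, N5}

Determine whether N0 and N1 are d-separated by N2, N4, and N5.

There are 6 undirected paths between N0 and N1; checking each against the conditioning set {N2, N4, N5}:
  1. N0 → N5 → N7 ← N4 ← N3 → N6 ← N1 — N5:chain[blocks]; N7:collider[blocks]; N4:chain[blocks]; N3:fork[open]; N6:collider[blocks] ⇒ blocked
  2. N0 → N5 → N7 ← N4 → N6 ← N1 — N5:chain[blocks]; N7:collider[blocks]; N4:fork[blocks]; N6:collider[blocks] ⇒ blocked
  3. N0 → N5 ← N4 ← N3 → N6 ← N1 — N5:collider[open]; N4:chain[blocks]; N3:fork[open]; N6:collider[blocks] ⇒ blocked
  4. N0 → N5 ← N4 → N6 ← N1 — N5:collider[open]; N4:fork[blocks]; N6:collider[blocks] ⇒ blocked
  5. N0 → N4 ← N3 → N6 ← N1 — N4:collider[open]; N3:fork[open]; N6:collider[blocks] ⇒ blocked
  6. N0 → N4 → N6 ← N1 — N4:chain[blocks]; N6:collider[blocks] ⇒ blocked
All paths are blocked; N0 ⊥ N1 | {N2, N4, N5} holds.

Yes — N0 and N1 are d-separated given {N2, N4, N5}.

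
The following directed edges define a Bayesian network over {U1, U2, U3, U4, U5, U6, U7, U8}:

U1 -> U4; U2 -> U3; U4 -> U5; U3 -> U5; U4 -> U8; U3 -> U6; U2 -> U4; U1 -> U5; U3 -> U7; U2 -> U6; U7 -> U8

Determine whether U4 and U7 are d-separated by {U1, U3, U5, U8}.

No — U4 and U7 are not d-separated given {U1, U3, U5, U8}.

There are 5 undirected paths between U4 and U7; checking each against the conditioning set {U1, U3, U5, U8}:
  1. U4 → U5 ← U3 → U7 — U5:collider[open]; U3:fork[blocks] ⇒ blocked
  2. U4 ← U2 → U3 → U7 — U2:fork[open]; U3:chain[blocks] ⇒ blocked
  3. U4 ← U2 → U6 ← U3 → U7 — U2:fork[open]; U6:collider[blocks]; U3:fork[blocks] ⇒ blocked
  4. U4 ← U1 → U5 ← U3 → U7 — U1:fork[blocks]; U5:collider[open]; U3:fork[blocks] ⇒ blocked
  5. U4 → U8 ← U7 — U8:collider[open] ⇒ active
Because an active path exists, U4 and U7 are not d-separated.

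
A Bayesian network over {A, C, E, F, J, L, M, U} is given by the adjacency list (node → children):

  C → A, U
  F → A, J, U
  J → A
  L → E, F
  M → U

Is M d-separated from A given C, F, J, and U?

We examine all 3 paths between M and A:
Path 1: M → U ← F → A
  F is a fork here and F is conditioned on, so the path is blocked at F.
Path 2: M → U ← F → J → A
  F is a fork here and F is conditioned on, so the path is blocked at F.
Path 3: M → U ← C → A
  C is a fork here and C is conditioned on, so the path is blocked at C.
Every path is blocked, so M and A are d-separated given {C, F, J, U}.

Yes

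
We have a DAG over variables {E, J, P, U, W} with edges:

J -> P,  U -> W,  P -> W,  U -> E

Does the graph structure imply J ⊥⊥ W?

No — J and W are not d-separated given ∅.

Only one path connects J and W:
Path 1: J → P → W
  P is a chain and P is not conditioned on — no node blocks this path, so it is active.
Because an active path exists, J and W are not d-separated.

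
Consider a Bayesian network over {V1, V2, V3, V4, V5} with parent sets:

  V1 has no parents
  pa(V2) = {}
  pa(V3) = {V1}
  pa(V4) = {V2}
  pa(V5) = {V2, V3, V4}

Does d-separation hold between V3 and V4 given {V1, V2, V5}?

2 paths connect V3 and V4; each must be blocked for d-separation to hold:
  1. V3 → V5 ← V2 → V4 — V5:collider[open]; V2:fork[blocks] ⇒ blocked
  2. V3 → V5 ← V4 — V5:collider[open] ⇒ active
Because an active path exists, V3 and V4 are not d-separated.

No — V3 and V4 are not d-separated given {V1, V2, V5}.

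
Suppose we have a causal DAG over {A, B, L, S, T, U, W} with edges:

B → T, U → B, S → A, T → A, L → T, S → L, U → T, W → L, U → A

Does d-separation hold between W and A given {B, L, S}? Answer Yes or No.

4 paths connect W and A; each must be blocked for d-separation to hold:
Path 1: W → L → T ← B ← U → A
  L is a chain here and L is conditioned on, so the path is blocked at L.
Path 2: W → L → T ← U → A
  L is a chain here and L is conditioned on, so the path is blocked at L.
Path 3: W → L → T → A
  L is a chain here and L is conditioned on, so the path is blocked at L.
Path 4: W → L ← S → A
  S is a fork here and S is conditioned on, so the path is blocked at S.
All paths are blocked; W ⊥ A | {B, L, S} holds.

Yes — W and A are d-separated given {B, L, S}.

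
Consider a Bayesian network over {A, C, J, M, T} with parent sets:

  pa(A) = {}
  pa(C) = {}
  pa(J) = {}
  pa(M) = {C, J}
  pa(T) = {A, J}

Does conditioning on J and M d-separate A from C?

Yes

The only undirected path from A to C is:
Path 1: A → T ← J → M ← C
  T is a collider here and neither T nor any of its descendants is conditioned on, so the collider stays closed — the path is blocked at T.
Every path is blocked, so A and C are d-separated given {J, M}.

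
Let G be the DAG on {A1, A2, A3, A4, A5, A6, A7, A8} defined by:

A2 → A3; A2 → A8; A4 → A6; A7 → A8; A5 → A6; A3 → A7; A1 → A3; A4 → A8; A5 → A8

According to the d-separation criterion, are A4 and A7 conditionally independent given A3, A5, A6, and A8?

We examine all 4 paths between A4 and A7:
  1. A4 → A8 ← A2 → A3 → A7 — A8:collider[open]; A2:fork[open]; A3:chain[blocks] ⇒ blocked
  2. A4 → A8 ← A7 — A8:collider[open] ⇒ active
  3. A4 → A6 ← A5 → A8 ← A2 → A3 → A7 — A6:collider[open]; A5:fork[blocks]; A8:collider[open]; A2:fork[open]; A3:chain[blocks] ⇒ blocked
  4. A4 → A6 ← A5 → A8 ← A7 — A6:collider[open]; A5:fork[blocks]; A8:collider[open] ⇒ blocked
Because an active path exists, A4 and A7 are not d-separated.

No — A4 and A7 are not d-separated given {A3, A5, A6, A8}.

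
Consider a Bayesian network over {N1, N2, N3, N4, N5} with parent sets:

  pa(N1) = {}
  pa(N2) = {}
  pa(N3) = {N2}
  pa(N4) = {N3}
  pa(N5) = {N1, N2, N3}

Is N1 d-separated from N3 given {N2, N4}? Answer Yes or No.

There are 2 undirected paths between N1 and N3; checking each against the conditioning set {N2, N4}:
Path 1: N1 → N5 ← N3
  N5 is a collider here and neither N5 nor any of its descendants is conditioned on, so the collider stays closed — the path is blocked at N5.
Path 2: N1 → N5 ← N2 → N3
  N5 is a collider here and neither N5 nor any of its descendants is conditioned on, so the collider stays closed — the path is blocked at N5.
All paths are blocked; N1 ⊥ N3 | {N2, N4} holds.

Yes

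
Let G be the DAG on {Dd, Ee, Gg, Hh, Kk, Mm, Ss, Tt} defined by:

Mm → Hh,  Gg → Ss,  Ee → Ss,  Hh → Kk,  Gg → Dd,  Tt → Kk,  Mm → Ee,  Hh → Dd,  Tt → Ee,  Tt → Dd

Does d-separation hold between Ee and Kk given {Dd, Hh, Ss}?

Enumerating the 6 paths from Ee to Kk and testing each for blocking by {Dd, Hh, Ss}:
Path 1: Ee ← Tt → Kk
  Tt is a fork and Tt is not conditioned on — no node blocks this path, so it is active.
Path 2: Ee ← Tt → Dd ← Hh → Kk
  Hh is a fork here and Hh is conditioned on, so the path is blocked at Hh.
Path 3: Ee ← Mm → Hh → Kk
  Hh is a chain here and Hh is conditioned on, so the path is blocked at Hh.
Path 4: Ee ← Mm → Hh → Dd ← Tt → Kk
  Hh is a chain here and Hh is conditioned on, so the path is blocked at Hh.
Path 5: Ee → Ss ← Gg → Dd ← Hh → Kk
  Hh is a fork here and Hh is conditioned on, so the path is blocked at Hh.
Path 6: Ee → Ss ← Gg → Dd ← Tt → Kk
  Ss is a collider and Ss is conditioned on, which opens it; Gg is a fork and Gg is not conditioned on; Dd is a collider and Dd is conditioned on, which opens it; Tt is a fork and Tt is not conditioned on — no node blocks this path, so it is active.
At least one path is unblocked, so d-separation fails.

No — Ee and Kk are not d-separated given {Dd, Hh, Ss}.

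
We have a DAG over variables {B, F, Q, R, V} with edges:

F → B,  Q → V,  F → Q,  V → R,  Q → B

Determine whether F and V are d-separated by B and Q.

There are 2 undirected paths between F and V; checking each against the conditioning set {B, Q}:
Path 1: F → B ← Q → V
  Q is a fork here and Q is conditioned on, so the path is blocked at Q.
Path 2: F → Q → V
  Q is a chain here and Q is conditioned on, so the path is blocked at Q.
Since every path is blocked, d-separation holds.

Yes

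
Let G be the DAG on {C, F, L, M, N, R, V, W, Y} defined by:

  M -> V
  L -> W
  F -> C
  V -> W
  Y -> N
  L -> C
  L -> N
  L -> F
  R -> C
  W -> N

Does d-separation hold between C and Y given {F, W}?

Yes

Enumerating the 4 paths from C to Y and testing each for blocking by {F, W}:
Path 1: C ← F ← L → W → N ← Y
  F is a chain here and F is conditioned on, so the path is blocked at F.
Path 2: C ← F ← L → N ← Y
  F is a chain here and F is conditioned on, so the path is blocked at F.
Path 3: C ← L → W → N ← Y
  W is a chain here and W is conditioned on, so the path is blocked at W.
Path 4: C ← L → N ← Y
  N is a collider here and neither N nor any of its descendants is conditioned on, so the collider stays closed — the path is blocked at N.
All paths are blocked; C ⊥ Y | {F, W} holds.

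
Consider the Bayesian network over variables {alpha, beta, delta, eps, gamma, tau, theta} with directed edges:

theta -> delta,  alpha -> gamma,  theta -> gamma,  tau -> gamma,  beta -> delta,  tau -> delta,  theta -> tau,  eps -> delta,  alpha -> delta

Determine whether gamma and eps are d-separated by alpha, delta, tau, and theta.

Yes

There are 5 undirected paths between gamma and eps; checking each against the conditioning set {alpha, delta, tau, theta}:
Path 1: gamma ← theta → tau → delta ← eps
  theta is a fork here and theta is conditioned on, so the path is blocked at theta.
Path 2: gamma ← theta → delta ← eps
  theta is a fork here and theta is conditioned on, so the path is blocked at theta.
Path 3: gamma ← tau ← theta → delta ← eps
  tau is a chain here and tau is conditioned on, so the path is blocked at tau.
Path 4: gamma ← tau → delta ← eps
  tau is a fork here and tau is conditioned on, so the path is blocked at tau.
Path 5: gamma ← alpha → delta ← eps
  alpha is a fork here and alpha is conditioned on, so the path is blocked at alpha.
All paths are blocked; gamma ⊥ eps | {alpha, delta, tau, theta} holds.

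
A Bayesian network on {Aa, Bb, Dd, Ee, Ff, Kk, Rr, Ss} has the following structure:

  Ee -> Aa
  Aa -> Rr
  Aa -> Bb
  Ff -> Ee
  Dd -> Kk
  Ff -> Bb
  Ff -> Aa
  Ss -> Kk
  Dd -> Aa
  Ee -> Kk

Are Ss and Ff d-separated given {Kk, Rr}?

6 paths connect Ss and Ff; each must be blocked for d-separation to hold:
Path 1: Ss → Kk ← Dd → Aa → Bb ← Ff
  Bb is a collider here and neither Bb nor any of its descendants is conditioned on, so the collider stays closed — the path is blocked at Bb.
Path 2: Ss → Kk ← Dd → Aa ← Ee ← Ff
  Kk is a collider and Kk is conditioned on, which opens it; Dd is a fork and Dd is not conditioned on; Aa is a collider and its descendant Rr is conditioned on, which opens it; Ee is a chain and Ee is not conditioned on — no node blocks this path, so it is active.
Path 3: Ss → Kk ← Dd → Aa ← Ff
  Kk is a collider and Kk is conditioned on, which opens it; Dd is a fork and Dd is not conditioned on; Aa is a collider and its descendant Rr is conditioned on, which opens it — no node blocks this path, so it is active.
Path 4: Ss → Kk ← Ee → Aa → Bb ← Ff
  Bb is a collider here and neither Bb nor any of its descendants is conditioned on, so the collider stays closed — the path is blocked at Bb.
Path 5: Ss → Kk ← Ee → Aa ← Ff
  Kk is a collider and Kk is conditioned on, which opens it; Ee is a fork and Ee is not conditioned on; Aa is a collider and its descendant Rr is conditioned on, which opens it — no node blocks this path, so it is active.
Path 6: Ss → Kk ← Ee ← Ff
  Kk is a collider and Kk is conditioned on, which opens it; Ee is a chain and Ee is not conditioned on — no node blocks this path, so it is active.
Because an active path exists, Ss and Ff are not d-separated.

No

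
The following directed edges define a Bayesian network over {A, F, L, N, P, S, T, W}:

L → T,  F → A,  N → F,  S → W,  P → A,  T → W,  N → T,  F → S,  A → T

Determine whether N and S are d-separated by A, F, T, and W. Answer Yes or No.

We examine all 4 paths between N and S:
Path 1: N → T → W ← S
  T is a chain here and T is conditioned on, so the path is blocked at T.
Path 2: N → T ← A ← F → S
  A is a chain here and A is conditioned on, so the path is blocked at A.
Path 3: N → F → S
  F is a chain here and F is conditioned on, so the path is blocked at F.
Path 4: N → F → A → T → W ← S
  F is a chain here and F is conditioned on, so the path is blocked at F.
Every path is blocked, so N and S are d-separated given {A, F, T, W}.

Yes — N and S are d-separated given {A, F, T, W}.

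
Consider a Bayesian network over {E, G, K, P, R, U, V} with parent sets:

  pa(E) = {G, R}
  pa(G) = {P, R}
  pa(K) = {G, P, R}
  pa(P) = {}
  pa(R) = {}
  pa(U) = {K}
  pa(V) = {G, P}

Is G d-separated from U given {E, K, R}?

Enumerating the 5 paths from G to U and testing each for blocking by {E, K, R}:
Path 1: G → E ← R → K → U
  R is a fork here and R is conditioned on, so the path is blocked at R.
Path 2: G ← P → K → U
  K is a chain here and K is conditioned on, so the path is blocked at K.
Path 3: G ← R → K → U
  R is a fork here and R is conditioned on, so the path is blocked at R.
Path 4: G → K → U
  K is a chain here and K is conditioned on, so the path is blocked at K.
Path 5: G → V ← P → K → U
  V is a collider here and neither V nor any of its descendants is conditioned on, so the collider stays closed — the path is blocked at V.
Since every path is blocked, d-separation holds.

Yes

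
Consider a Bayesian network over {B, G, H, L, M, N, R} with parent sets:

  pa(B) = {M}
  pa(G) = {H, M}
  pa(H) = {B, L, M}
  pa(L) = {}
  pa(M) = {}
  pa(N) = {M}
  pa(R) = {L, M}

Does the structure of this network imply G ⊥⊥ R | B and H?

There are 6 undirected paths between G and R; checking each against the conditioning set {B, H}:
  1. G ← M → R — M:fork[open] ⇒ active
  2. G ← M → B → H ← L → R — M:fork[open]; B:chain[blocks]; H:collider[open]; L:fork[open] ⇒ blocked
  3. G ← M → H ← L → R — M:fork[open]; H:collider[open]; L:fork[open] ⇒ active
  4. G ← H ← B ← M → R — H:chain[blocks]; B:chain[blocks]; M:fork[open] ⇒ blocked
  5. G ← H ← L → R — H:chain[blocks]; L:fork[open] ⇒ blocked
  6. G ← H ← M → R — H:chain[blocks]; M:fork[open] ⇒ blocked
At least one path is unblocked, so d-separation fails.

No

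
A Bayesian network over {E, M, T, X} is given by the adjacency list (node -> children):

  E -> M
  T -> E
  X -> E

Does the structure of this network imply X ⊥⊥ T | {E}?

There is one path between X and T:
  1. X → E ← T — E:collider[open] ⇒ active
At least one path is unblocked, so d-separation fails.

No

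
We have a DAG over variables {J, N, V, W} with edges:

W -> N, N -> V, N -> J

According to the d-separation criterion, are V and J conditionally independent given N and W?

Only one path connects V and J:
  1. V ← N → J — N:fork[blocks] ⇒ blocked
All paths are blocked; V ⊥ J | {N, W} holds.

Yes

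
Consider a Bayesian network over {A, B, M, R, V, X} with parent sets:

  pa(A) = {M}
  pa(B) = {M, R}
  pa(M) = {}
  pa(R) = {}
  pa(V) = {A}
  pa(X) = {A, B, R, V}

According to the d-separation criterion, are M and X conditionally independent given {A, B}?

Enumerating the 4 paths from M to X and testing each for blocking by {A, B}:
  1. M → B → X — B:chain[blocks] ⇒ blocked
  2. M → B ← R → X — B:collider[open]; R:fork[open] ⇒ active
  3. M → A → X — A:chain[blocks] ⇒ blocked
  4. M → A → V → X — A:chain[blocks]; V:chain[open] ⇒ blocked
Because an active path exists, M and X are not d-separated.

No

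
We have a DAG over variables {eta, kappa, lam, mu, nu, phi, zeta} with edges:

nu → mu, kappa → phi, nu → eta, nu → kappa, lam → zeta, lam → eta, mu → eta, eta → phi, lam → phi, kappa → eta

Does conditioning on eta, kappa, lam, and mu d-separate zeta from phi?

Yes

There are 5 undirected paths between zeta and phi; checking each against the conditioning set {eta, kappa, lam, mu}:
Path 1: zeta ← lam → phi
  lam is a fork here and lam is conditioned on, so the path is blocked at lam.
Path 2: zeta ← lam → eta → phi
  lam is a fork here and lam is conditioned on, so the path is blocked at lam.
Path 3: zeta ← lam → eta ← nu → kappa → phi
  lam is a fork here and lam is conditioned on, so the path is blocked at lam.
Path 4: zeta ← lam → eta ← kappa → phi
  lam is a fork here and lam is conditioned on, so the path is blocked at lam.
Path 5: zeta ← lam → eta ← mu ← nu → kappa → phi
  lam is a fork here and lam is conditioned on, so the path is blocked at lam.
Since every path is blocked, d-separation holds.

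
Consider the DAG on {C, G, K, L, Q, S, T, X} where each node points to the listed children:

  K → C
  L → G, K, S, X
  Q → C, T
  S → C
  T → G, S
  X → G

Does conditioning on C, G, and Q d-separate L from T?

No

There are 6 undirected paths between L and T; checking each against the conditioning set {C, G, Q}:
  1. L → X → G ← T — X:chain[open]; G:collider[open] ⇒ active
  2. L → G ← T — G:collider[open] ⇒ active
  3. L → S ← T — S:collider[open] ⇒ active
  4. L → S → C ← Q → T — S:chain[open]; C:collider[open]; Q:fork[blocks] ⇒ blocked
  5. L → K → C ← Q → T — K:chain[open]; C:collider[open]; Q:fork[blocks] ⇒ blocked
  6. L → K → C ← S ← T — K:chain[open]; C:collider[open]; S:chain[open] ⇒ active
Because an active path exists, L and T are not d-separated.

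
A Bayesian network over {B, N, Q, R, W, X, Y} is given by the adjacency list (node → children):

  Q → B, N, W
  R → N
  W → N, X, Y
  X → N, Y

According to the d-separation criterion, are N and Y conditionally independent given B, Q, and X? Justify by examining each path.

No

Enumerating the 6 paths from N to Y and testing each for blocking by {B, Q, X}:
  1. N ← Q → W → Y — Q:fork[blocks]; W:chain[open] ⇒ blocked
  2. N ← Q → W → X → Y — Q:fork[blocks]; W:chain[open]; X:chain[blocks] ⇒ blocked
  3. N ← W → Y — W:fork[open] ⇒ active
  4. N ← W → X → Y — W:fork[open]; X:chain[blocks] ⇒ blocked
  5. N ← X → Y — X:fork[blocks] ⇒ blocked
  6. N ← X ← W → Y — X:chain[blocks]; W:fork[open] ⇒ blocked
Because an active path exists, N and Y are not d-separated.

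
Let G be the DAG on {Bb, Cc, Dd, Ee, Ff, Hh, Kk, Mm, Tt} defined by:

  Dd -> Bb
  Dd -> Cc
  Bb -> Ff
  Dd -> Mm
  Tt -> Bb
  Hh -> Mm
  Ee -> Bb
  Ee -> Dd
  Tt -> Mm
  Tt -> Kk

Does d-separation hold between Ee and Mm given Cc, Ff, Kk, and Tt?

4 paths connect Ee and Mm; each must be blocked for d-separation to hold:
Path 1: Ee → Dd → Bb ← Tt → Mm
  Tt is a fork here and Tt is conditioned on, so the path is blocked at Tt.
Path 2: Ee → Dd → Mm
  Dd is a chain and Dd is not conditioned on — no node blocks this path, so it is active.
Path 3: Ee → Bb ← Dd → Mm
  Bb is a collider and its descendant Ff is conditioned on, which opens it; Dd is a fork and Dd is not conditioned on — no node blocks this path, so it is active.
Path 4: Ee → Bb ← Tt → Mm
  Tt is a fork here and Tt is conditioned on, so the path is blocked at Tt.
Since the path Ee → Dd → Mm is active, Ee and Mm are not d-separated given {Cc, Ff, Kk, Tt}.

No — Ee and Mm are not d-separated given {Cc, Ff, Kk, Tt}.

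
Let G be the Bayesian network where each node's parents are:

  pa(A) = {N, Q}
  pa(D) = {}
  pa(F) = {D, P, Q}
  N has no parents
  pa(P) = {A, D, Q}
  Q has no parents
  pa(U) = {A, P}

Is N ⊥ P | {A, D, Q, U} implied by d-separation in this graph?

Yes

We examine all 5 paths between N and P:
  1. N → A → U ← P — A:chain[blocks]; U:collider[open] ⇒ blocked
  2. N → A ← Q → F ← D → P — A:collider[open]; Q:fork[blocks]; F:collider[blocks]; D:fork[blocks] ⇒ blocked
  3. N → A ← Q → F ← P — A:collider[open]; Q:fork[blocks]; F:collider[blocks] ⇒ blocked
  4. N → A ← Q → P — A:collider[open]; Q:fork[blocks] ⇒ blocked
  5. N → A → P — A:chain[blocks] ⇒ blocked
Every path is blocked, so N and P are d-separated given {A, D, Q, U}.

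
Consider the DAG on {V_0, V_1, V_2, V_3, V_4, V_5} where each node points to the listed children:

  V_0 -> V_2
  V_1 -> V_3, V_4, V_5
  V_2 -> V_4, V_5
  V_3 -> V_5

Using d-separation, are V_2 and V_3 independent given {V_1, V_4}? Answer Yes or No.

Yes

There are 4 undirected paths between V_2 and V_3; checking each against the conditioning set {V_1, V_4}:
Path 1: V_2 → V_4 ← V_1 → V_3
  V_1 is a fork here and V_1 is conditioned on, so the path is blocked at V_1.
Path 2: V_2 → V_4 ← V_1 → V_5 ← V_3
  V_1 is a fork here and V_1 is conditioned on, so the path is blocked at V_1.
Path 3: V_2 → V_5 ← V_3
  V_5 is a collider here and neither V_5 nor any of its descendants is conditioned on, so the collider stays closed — the path is blocked at V_5.
Path 4: V_2 → V_5 ← V_1 → V_3
  V_5 is a collider here and neither V_5 nor any of its descendants is conditioned on, so the collider stays closed — the path is blocked at V_5.
Every path is blocked, so V_2 and V_3 are d-separated given {V_1, V_4}.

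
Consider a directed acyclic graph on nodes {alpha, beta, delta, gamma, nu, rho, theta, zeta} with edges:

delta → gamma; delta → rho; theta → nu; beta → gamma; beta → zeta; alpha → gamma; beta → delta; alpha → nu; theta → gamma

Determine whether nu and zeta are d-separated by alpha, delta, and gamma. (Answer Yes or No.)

No — nu and zeta are not d-separated given {alpha, delta, gamma}.

There are 4 undirected paths between nu and zeta; checking each against the conditioning set {alpha, delta, gamma}:
Path 1: nu ← alpha → gamma ← beta → zeta
  alpha is a fork here and alpha is conditioned on, so the path is blocked at alpha.
Path 2: nu ← alpha → gamma ← delta ← beta → zeta
  alpha is a fork here and alpha is conditioned on, so the path is blocked at alpha.
Path 3: nu ← theta → gamma ← beta → zeta
  theta is a fork and theta is not conditioned on; gamma is a collider and gamma is conditioned on, which opens it; beta is a fork and beta is not conditioned on — no node blocks this path, so it is active.
Path 4: nu ← theta → gamma ← delta ← beta → zeta
  delta is a chain here and delta is conditioned on, so the path is blocked at delta.
Since the path nu ← theta → gamma ← beta → zeta is active, nu and zeta are not d-separated given {alpha, delta, gamma}.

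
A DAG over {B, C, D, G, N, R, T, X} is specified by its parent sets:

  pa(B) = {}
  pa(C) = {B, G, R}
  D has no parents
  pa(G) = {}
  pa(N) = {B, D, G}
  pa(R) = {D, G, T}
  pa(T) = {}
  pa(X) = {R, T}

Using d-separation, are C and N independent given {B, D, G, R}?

Yes — C and N are d-separated given {B, D, G, R}.

There are 5 undirected paths between C and N; checking each against the conditioning set {B, D, G, R}:
  1. C ← R ← D → N — R:chain[blocks]; D:fork[blocks] ⇒ blocked
  2. C ← R ← G → N — R:chain[blocks]; G:fork[blocks] ⇒ blocked
  3. C ← G → N — G:fork[blocks] ⇒ blocked
  4. C ← G → R ← D → N — G:fork[blocks]; R:collider[open]; D:fork[blocks] ⇒ blocked
  5. C ← B → N — B:fork[blocks] ⇒ blocked
Since every path is blocked, d-separation holds.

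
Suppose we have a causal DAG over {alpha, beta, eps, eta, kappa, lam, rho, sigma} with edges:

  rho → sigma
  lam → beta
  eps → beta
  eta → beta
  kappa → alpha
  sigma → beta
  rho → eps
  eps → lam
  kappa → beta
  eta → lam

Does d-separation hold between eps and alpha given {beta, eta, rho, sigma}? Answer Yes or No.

4 paths connect eps and alpha; each must be blocked for d-separation to hold:
Path 1: eps ← rho → sigma → beta ← kappa → alpha
  rho is a fork here and rho is conditioned on, so the path is blocked at rho.
Path 2: eps → beta ← kappa → alpha
  beta is a collider and beta is conditioned on, which opens it; kappa is a fork and kappa is not conditioned on — no node blocks this path, so it is active.
Path 3: eps → lam ← eta → beta ← kappa → alpha
  eta is a fork here and eta is conditioned on, so the path is blocked at eta.
Path 4: eps → lam → beta ← kappa → alpha
  lam is a chain and lam is not conditioned on; beta is a collider and beta is conditioned on, which opens it; kappa is a fork and kappa is not conditioned on — no node blocks this path, so it is active.
Because an active path exists, eps and alpha are not d-separated.

No — eps and alpha are not d-separated given {beta, eta, rho, sigma}.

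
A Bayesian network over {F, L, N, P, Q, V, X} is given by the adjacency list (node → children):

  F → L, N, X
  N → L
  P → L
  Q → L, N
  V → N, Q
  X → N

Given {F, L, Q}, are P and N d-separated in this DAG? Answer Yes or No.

Enumerating the 5 paths from P to N and testing each for blocking by {F, L, Q}:
Path 1: P → L ← F → X → N
  F is a fork here and F is conditioned on, so the path is blocked at F.
Path 2: P → L ← F → N
  F is a fork here and F is conditioned on, so the path is blocked at F.
Path 3: P → L ← Q ← V → N
  Q is a chain here and Q is conditioned on, so the path is blocked at Q.
Path 4: P → L ← Q → N
  Q is a fork here and Q is conditioned on, so the path is blocked at Q.
Path 5: P → L ← N
  L is a collider and L is conditioned on, which opens it — no node blocks this path, so it is active.
At least one path is unblocked, so d-separation fails.

No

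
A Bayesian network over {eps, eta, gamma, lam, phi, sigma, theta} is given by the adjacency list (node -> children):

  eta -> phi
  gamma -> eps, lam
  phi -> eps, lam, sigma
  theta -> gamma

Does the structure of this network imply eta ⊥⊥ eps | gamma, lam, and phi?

There are 2 undirected paths between eta and eps; checking each against the conditioning set {gamma, lam, phi}:
  1. eta → phi → eps — phi:chain[blocks] ⇒ blocked
  2. eta → phi → lam ← gamma → eps — phi:chain[blocks]; lam:collider[open]; gamma:fork[blocks] ⇒ blocked
All paths are blocked; eta ⊥ eps | {gamma, lam, phi} holds.

Yes — eta and eps are d-separated given {gamma, lam, phi}.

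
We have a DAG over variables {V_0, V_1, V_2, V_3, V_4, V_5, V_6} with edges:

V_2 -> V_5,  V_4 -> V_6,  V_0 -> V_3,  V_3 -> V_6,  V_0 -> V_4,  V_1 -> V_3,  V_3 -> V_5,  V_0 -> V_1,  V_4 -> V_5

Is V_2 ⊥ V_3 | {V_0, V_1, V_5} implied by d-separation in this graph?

No

Enumerating the 4 paths from V_2 to V_3 and testing each for blocking by {V_0, V_1, V_5}:
Path 1: V_2 → V_5 ← V_4 → V_6 ← V_3
  V_6 is a collider here and neither V_6 nor any of its descendants is conditioned on, so the collider stays closed — the path is blocked at V_6.
Path 2: V_2 → V_5 ← V_4 ← V_0 → V_1 → V_3
  V_0 is a fork here and V_0 is conditioned on, so the path is blocked at V_0.
Path 3: V_2 → V_5 ← V_4 ← V_0 → V_3
  V_0 is a fork here and V_0 is conditioned on, so the path is blocked at V_0.
Path 4: V_2 → V_5 ← V_3
  V_5 is a collider and V_5 is conditioned on, which opens it — no node blocks this path, so it is active.
Since the path V_2 → V_5 ← V_3 is active, V_2 and V_3 are not d-separated given {V_0, V_1, V_5}.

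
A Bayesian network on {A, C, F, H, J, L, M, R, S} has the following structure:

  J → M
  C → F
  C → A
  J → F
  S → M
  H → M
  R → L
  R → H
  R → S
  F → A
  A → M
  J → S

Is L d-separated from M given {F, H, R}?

Yes — L and M are d-separated given {F, H, R}.

Enumerating the 5 paths from L to M and testing each for blocking by {F, H, R}:
Path 1: L ← R → H → M
  R is a fork here and R is conditioned on, so the path is blocked at R.
Path 2: L ← R → S ← J → F ← C → A → M
  R is a fork here and R is conditioned on, so the path is blocked at R.
Path 3: L ← R → S ← J → F → A → M
  R is a fork here and R is conditioned on, so the path is blocked at R.
Path 4: L ← R → S ← J → M
  R is a fork here and R is conditioned on, so the path is blocked at R.
Path 5: L ← R → S → M
  R is a fork here and R is conditioned on, so the path is blocked at R.
Since every path is blocked, d-separation holds.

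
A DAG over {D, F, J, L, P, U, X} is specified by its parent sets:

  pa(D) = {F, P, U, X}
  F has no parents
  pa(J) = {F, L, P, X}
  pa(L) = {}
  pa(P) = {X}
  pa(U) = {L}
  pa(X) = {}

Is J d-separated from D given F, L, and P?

No

6 paths connect J and D; each must be blocked for d-separation to hold:
  1. J ← L → U → D — L:fork[blocks]; U:chain[open] ⇒ blocked
  2. J ← X → D — X:fork[open] ⇒ active
  3. J ← X → P → D — X:fork[open]; P:chain[blocks] ⇒ blocked
  4. J ← P → D — P:fork[blocks] ⇒ blocked
  5. J ← P ← X → D — P:chain[blocks]; X:fork[open] ⇒ blocked
  6. J ← F → D — F:fork[blocks] ⇒ blocked
Because an active path exists, J and D are not d-separated.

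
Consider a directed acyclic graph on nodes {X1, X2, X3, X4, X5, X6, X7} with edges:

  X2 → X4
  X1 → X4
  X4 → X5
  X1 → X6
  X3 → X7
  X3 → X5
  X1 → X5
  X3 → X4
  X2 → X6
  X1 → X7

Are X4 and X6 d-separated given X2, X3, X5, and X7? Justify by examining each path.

We examine all 6 paths between X4 and X6:
  1. X4 ← X1 → X6 — X1:fork[open] ⇒ active
  2. X4 ← X2 → X6 — X2:fork[blocks] ⇒ blocked
  3. X4 ← X3 → X7 ← X1 → X6 — X3:fork[blocks]; X7:collider[open]; X1:fork[open] ⇒ blocked
  4. X4 ← X3 → X5 ← X1 → X6 — X3:fork[blocks]; X5:collider[open]; X1:fork[open] ⇒ blocked
  5. X4 → X5 ← X1 → X6 — X5:collider[open]; X1:fork[open] ⇒ active
  6. X4 → X5 ← X3 → X7 ← X1 → X6 — X5:collider[open]; X3:fork[blocks]; X7:collider[open]; X1:fork[open] ⇒ blocked
At least one path is unblocked, so d-separation fails.

No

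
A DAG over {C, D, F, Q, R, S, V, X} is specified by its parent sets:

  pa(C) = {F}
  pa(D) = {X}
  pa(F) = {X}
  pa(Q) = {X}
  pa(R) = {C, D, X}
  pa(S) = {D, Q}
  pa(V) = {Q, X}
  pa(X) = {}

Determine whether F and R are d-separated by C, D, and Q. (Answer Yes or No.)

No

There are 5 undirected paths between F and R; checking each against the conditioning set {C, D, Q}:
Path 1: F → C → R
  C is a chain here and C is conditioned on, so the path is blocked at C.
Path 2: F ← X → Q → S ← D → R
  Q is a chain here and Q is conditioned on, so the path is blocked at Q.
Path 3: F ← X → V ← Q → S ← D → R
  V is a collider here and neither V nor any of its descendants is conditioned on, so the collider stays closed — the path is blocked at V.
Path 4: F ← X → D → R
  D is a chain here and D is conditioned on, so the path is blocked at D.
Path 5: F ← X → R
  X is a fork and X is not conditioned on — no node blocks this path, so it is active.
Since the path F ← X → R is active, F and R are not d-separated given {C, D, Q}.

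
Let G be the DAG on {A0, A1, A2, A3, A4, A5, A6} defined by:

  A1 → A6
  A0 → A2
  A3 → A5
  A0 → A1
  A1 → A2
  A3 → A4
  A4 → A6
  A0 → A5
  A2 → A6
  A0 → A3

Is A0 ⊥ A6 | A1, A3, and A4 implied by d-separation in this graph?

No — A0 and A6 are not d-separated given {A1, A3, A4}.

Enumerating the 6 paths from A0 to A6 and testing each for blocking by {A1, A3, A4}:
Path 1: A0 → A1 → A6
  A1 is a chain here and A1 is conditioned on, so the path is blocked at A1.
Path 2: A0 → A1 → A2 → A6
  A1 is a chain here and A1 is conditioned on, so the path is blocked at A1.
Path 3: A0 → A2 → A6
  A2 is a chain and A2 is not conditioned on — no node blocks this path, so it is active.
Path 4: A0 → A2 ← A1 → A6
  A2 is a collider here and neither A2 nor any of its descendants is conditioned on, so the collider stays closed — the path is blocked at A2.
Path 5: A0 → A3 → A4 → A6
  A3 is a chain here and A3 is conditioned on, so the path is blocked at A3.
Path 6: A0 → A5 ← A3 → A4 → A6
  A5 is a collider here and neither A5 nor any of its descendants is conditioned on, so the collider stays closed — the path is blocked at A5.
At least one path is unblocked, so d-separation fails.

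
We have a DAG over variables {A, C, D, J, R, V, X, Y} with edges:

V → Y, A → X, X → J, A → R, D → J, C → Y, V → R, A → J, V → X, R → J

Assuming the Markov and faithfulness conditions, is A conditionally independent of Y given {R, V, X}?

Yes

Enumerating the 6 paths from A to Y and testing each for blocking by {R, V, X}:
  1. A → X ← V → Y — X:collider[open]; V:fork[blocks] ⇒ blocked
  2. A → X → J ← R ← V → Y — X:chain[blocks]; J:collider[blocks]; R:chain[blocks]; V:fork[blocks] ⇒ blocked
  3. A → R ← V → Y — R:collider[open]; V:fork[blocks] ⇒ blocked
  4. A → R → J ← X ← V → Y — R:chain[blocks]; J:collider[blocks]; X:chain[blocks]; V:fork[blocks] ⇒ blocked
  5. A → J ← X ← V → Y — J:collider[blocks]; X:chain[blocks]; V:fork[blocks] ⇒ blocked
  6. A → J ← R ← V → Y — J:collider[blocks]; R:chain[blocks]; V:fork[blocks] ⇒ blocked
Since every path is blocked, d-separation holds.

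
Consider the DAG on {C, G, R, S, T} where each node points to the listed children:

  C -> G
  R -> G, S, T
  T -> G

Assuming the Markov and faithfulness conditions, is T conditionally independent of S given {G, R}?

We examine all 2 paths between T and S:
Path 1: T ← R → S
  R is a fork here and R is conditioned on, so the path is blocked at R.
Path 2: T → G ← R → S
  R is a fork here and R is conditioned on, so the path is blocked at R.
Since every path is blocked, d-separation holds.

Yes — T and S are d-separated given {G, R}.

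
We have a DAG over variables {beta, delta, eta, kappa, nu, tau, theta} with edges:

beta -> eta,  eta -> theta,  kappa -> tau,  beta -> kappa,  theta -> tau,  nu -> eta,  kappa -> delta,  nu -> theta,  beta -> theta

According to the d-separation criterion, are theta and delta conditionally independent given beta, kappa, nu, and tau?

We examine all 4 paths between theta and delta:
Path 1: theta ← beta → kappa → delta
  beta is a fork here and beta is conditioned on, so the path is blocked at beta.
Path 2: theta → tau ← kappa → delta
  kappa is a fork here and kappa is conditioned on, so the path is blocked at kappa.
Path 3: theta ← eta ← beta → kappa → delta
  beta is a fork here and beta is conditioned on, so the path is blocked at beta.
Path 4: theta ← nu → eta ← beta → kappa → delta
  nu is a fork here and nu is conditioned on, so the path is blocked at nu.
Since every path is blocked, d-separation holds.

Yes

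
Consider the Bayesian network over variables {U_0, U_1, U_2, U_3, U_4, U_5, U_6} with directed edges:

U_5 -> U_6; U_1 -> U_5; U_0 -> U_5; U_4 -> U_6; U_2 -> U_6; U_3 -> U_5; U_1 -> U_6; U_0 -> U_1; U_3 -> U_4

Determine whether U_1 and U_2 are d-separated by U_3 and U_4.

Yes

There are 5 undirected paths between U_1 and U_2; checking each against the conditioning set {U_3, U_4}:
Path 1: U_1 → U_5 ← U_3 → U_4 → U_6 ← U_2
  U_5 is a collider here and neither U_5 nor any of its descendants is conditioned on, so the collider stays closed — the path is blocked at U_5.
Path 2: U_1 → U_5 → U_6 ← U_2
  U_6 is a collider here and neither U_6 nor any of its descendants is conditioned on, so the collider stays closed — the path is blocked at U_6.
Path 3: U_1 → U_6 ← U_2
  U_6 is a collider here and neither U_6 nor any of its descendants is conditioned on, so the collider stays closed — the path is blocked at U_6.
Path 4: U_1 ← U_0 → U_5 ← U_3 → U_4 → U_6 ← U_2
  U_5 is a collider here and neither U_5 nor any of its descendants is conditioned on, so the collider stays closed — the path is blocked at U_5.
Path 5: U_1 ← U_0 → U_5 → U_6 ← U_2
  U_6 is a collider here and neither U_6 nor any of its descendants is conditioned on, so the collider stays closed — the path is blocked at U_6.
All paths are blocked; U_1 ⊥ U_2 | {U_3, U_4} holds.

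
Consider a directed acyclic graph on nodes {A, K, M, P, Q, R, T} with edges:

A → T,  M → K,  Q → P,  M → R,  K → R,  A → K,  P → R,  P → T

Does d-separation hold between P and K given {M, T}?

No

3 paths connect P and K; each must be blocked for d-separation to hold:
  1. P → T ← A → K — T:collider[open]; A:fork[open] ⇒ active
  2. P → R ← K — R:collider[blocks] ⇒ blocked
  3. P → R ← M → K — R:collider[blocks]; M:fork[blocks] ⇒ blocked
Since the path P → T ← A → K is active, P and K are not d-separated given {M, T}.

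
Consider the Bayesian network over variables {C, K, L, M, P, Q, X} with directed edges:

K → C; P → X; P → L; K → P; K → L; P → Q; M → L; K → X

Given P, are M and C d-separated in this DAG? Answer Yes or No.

Yes

There are 3 undirected paths between M and C; checking each against the conditioning set {P}:
  1. M → L ← P → X ← K → C — L:collider[blocks]; P:fork[blocks]; X:collider[blocks]; K:fork[open] ⇒ blocked
  2. M → L ← P ← K → C — L:collider[blocks]; P:chain[blocks]; K:fork[open] ⇒ blocked
  3. M → L ← K → C — L:collider[blocks]; K:fork[open] ⇒ blocked
Every path is blocked, so M and C are d-separated given {P}.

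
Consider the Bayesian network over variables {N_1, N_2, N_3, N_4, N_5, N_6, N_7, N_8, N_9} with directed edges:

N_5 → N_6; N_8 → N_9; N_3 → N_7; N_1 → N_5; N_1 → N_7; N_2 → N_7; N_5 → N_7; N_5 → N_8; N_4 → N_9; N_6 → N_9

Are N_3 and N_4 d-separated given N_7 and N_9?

No

There are 4 undirected paths between N_3 and N_4; checking each against the conditioning set {N_7, N_9}:
Path 1: N_3 → N_7 ← N_5 → N_6 → N_9 ← N_4
  N_7 is a collider and N_7 is conditioned on, which opens it; N_5 is a fork and N_5 is not conditioned on; N_6 is a chain and N_6 is not conditioned on; N_9 is a collider and N_9 is conditioned on, which opens it — no node blocks this path, so it is active.
Path 2: N_3 → N_7 ← N_5 → N_8 → N_9 ← N_4
  N_7 is a collider and N_7 is conditioned on, which opens it; N_5 is a fork and N_5 is not conditioned on; N_8 is a chain and N_8 is not conditioned on; N_9 is a collider and N_9 is conditioned on, which opens it — no node blocks this path, so it is active.
Path 3: N_3 → N_7 ← N_1 → N_5 → N_6 → N_9 ← N_4
  N_7 is a collider and N_7 is conditioned on, which opens it; N_1 is a fork and N_1 is not conditioned on; N_5 is a chain and N_5 is not conditioned on; N_6 is a chain and N_6 is not conditioned on; N_9 is a collider and N_9 is conditioned on, which opens it — no node blocks this path, so it is active.
Path 4: N_3 → N_7 ← N_1 → N_5 → N_8 → N_9 ← N_4
  N_7 is a collider and N_7 is conditioned on, which opens it; N_1 is a fork and N_1 is not conditioned on; N_5 is a chain and N_5 is not conditioned on; N_8 is a chain and N_8 is not conditioned on; N_9 is a collider and N_9 is conditioned on, which opens it — no node blocks this path, so it is active.
Since the path N_3 → N_7 ← N_5 → N_6 → N_9 ← N_4 is active, N_3 and N_4 are not d-separated given {N_7, N_9}.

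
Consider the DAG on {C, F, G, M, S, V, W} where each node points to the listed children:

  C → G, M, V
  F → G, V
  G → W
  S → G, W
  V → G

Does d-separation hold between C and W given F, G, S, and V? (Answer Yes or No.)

6 paths connect C and W; each must be blocked for d-separation to hold:
  1. C → G ← S → W — G:collider[open]; S:fork[blocks] ⇒ blocked
  2. C → G → W — G:chain[blocks] ⇒ blocked
  3. C → V → G ← S → W — V:chain[blocks]; G:collider[open]; S:fork[blocks] ⇒ blocked
  4. C → V → G → W — V:chain[blocks]; G:chain[blocks] ⇒ blocked
  5. C → V ← F → G ← S → W — V:collider[open]; F:fork[blocks]; G:collider[open]; S:fork[blocks] ⇒ blocked
  6. C → V ← F → G → W — V:collider[open]; F:fork[blocks]; G:chain[blocks] ⇒ blocked
All paths are blocked; C ⊥ W | {F, G, S, V} holds.

Yes — C and W are d-separated given {F, G, S, V}.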